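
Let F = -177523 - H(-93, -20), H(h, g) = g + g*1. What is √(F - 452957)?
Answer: 2*I*√157610 ≈ 794.0*I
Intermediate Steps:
H(h, g) = 2*g (H(h, g) = g + g = 2*g)
F = -177483 (F = -177523 - 2*(-20) = -177523 - 1*(-40) = -177523 + 40 = -177483)
√(F - 452957) = √(-177483 - 452957) = √(-630440) = 2*I*√157610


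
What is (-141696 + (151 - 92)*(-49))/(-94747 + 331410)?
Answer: -144587/236663 ≈ -0.61094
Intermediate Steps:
(-141696 + (151 - 92)*(-49))/(-94747 + 331410) = (-141696 + 59*(-49))/236663 = (-141696 - 2891)*(1/236663) = -144587*1/236663 = -144587/236663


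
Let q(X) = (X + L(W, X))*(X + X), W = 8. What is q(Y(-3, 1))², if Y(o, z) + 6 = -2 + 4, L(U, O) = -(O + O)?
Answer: 1024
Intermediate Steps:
L(U, O) = -2*O
Y(o, z) = -4 (Y(o, z) = -6 + (-2 + 4) = -6 + 2 = -4)
q(X) = -2*X² (q(X) = (X - 2*X)*(X + X) = (-X)*(2*X) = -2*X²)
q(Y(-3, 1))² = (-2*(-4)²)² = (-2*16)² = (-32)² = 1024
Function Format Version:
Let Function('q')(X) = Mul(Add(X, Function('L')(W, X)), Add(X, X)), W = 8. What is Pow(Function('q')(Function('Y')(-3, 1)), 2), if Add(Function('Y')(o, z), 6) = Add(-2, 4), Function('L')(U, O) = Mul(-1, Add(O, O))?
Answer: 1024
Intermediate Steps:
Function('L')(U, O) = Mul(-2, O) (Function('L')(U, O) = Mul(-1, Mul(2, O)) = Mul(-2, O))
Function('Y')(o, z) = -4 (Function('Y')(o, z) = Add(-6, Add(-2, 4)) = Add(-6, 2) = -4)
Function('q')(X) = Mul(-2, Pow(X, 2)) (Function('q')(X) = Mul(Add(X, Mul(-2, X)), Add(X, X)) = Mul(Mul(-1, X), Mul(2, X)) = Mul(-2, Pow(X, 2)))
Pow(Function('q')(Function('Y')(-3, 1)), 2) = Pow(Mul(-2, Pow(-4, 2)), 2) = Pow(Mul(-2, 16), 2) = Pow(-32, 2) = 1024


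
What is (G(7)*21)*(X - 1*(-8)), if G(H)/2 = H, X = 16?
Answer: 7056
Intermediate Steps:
G(H) = 2*H
(G(7)*21)*(X - 1*(-8)) = ((2*7)*21)*(16 - 1*(-8)) = (14*21)*(16 + 8) = 294*24 = 7056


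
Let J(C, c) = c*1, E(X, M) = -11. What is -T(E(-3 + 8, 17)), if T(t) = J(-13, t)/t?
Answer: -1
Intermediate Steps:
J(C, c) = c
T(t) = 1 (T(t) = t/t = 1)
-T(E(-3 + 8, 17)) = -1*1 = -1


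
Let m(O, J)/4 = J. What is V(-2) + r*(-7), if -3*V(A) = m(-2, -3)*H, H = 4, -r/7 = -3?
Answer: -131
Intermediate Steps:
r = 21 (r = -7*(-3) = 21)
m(O, J) = 4*J
V(A) = 16 (V(A) = -4*(-3)*4/3 = -(-4)*4 = -⅓*(-48) = 16)
V(-2) + r*(-7) = 16 + 21*(-7) = 16 - 147 = -131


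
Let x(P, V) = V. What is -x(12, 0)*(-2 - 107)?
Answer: 0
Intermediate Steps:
-x(12, 0)*(-2 - 107) = -0*(-2 - 107) = -0*(-109) = -1*0 = 0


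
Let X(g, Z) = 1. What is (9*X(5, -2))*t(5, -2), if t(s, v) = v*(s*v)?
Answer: 180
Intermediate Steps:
t(s, v) = s*v²
(9*X(5, -2))*t(5, -2) = (9*1)*(5*(-2)²) = 9*(5*4) = 9*20 = 180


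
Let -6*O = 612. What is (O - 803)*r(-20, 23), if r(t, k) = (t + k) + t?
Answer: 15385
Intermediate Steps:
r(t, k) = k + 2*t (r(t, k) = (k + t) + t = k + 2*t)
O = -102 (O = -⅙*612 = -102)
(O - 803)*r(-20, 23) = (-102 - 803)*(23 + 2*(-20)) = -905*(23 - 40) = -905*(-17) = 15385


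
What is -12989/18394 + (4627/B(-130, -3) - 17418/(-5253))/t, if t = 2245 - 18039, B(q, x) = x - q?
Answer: -673277131036/950056142429 ≈ -0.70867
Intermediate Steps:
t = -15794
-12989/18394 + (4627/B(-130, -3) - 17418/(-5253))/t = -12989/18394 + (4627/(-3 - 1*(-130)) - 17418/(-5253))/(-15794) = -12989*1/18394 + (4627/(-3 + 130) - 17418*(-1/5253))*(-1/15794) = -12989/18394 + (4627/127 + 5806/1751)*(-1/15794) = -12989/18394 + (8839239/222377)*(-1/15794) = -12989/18394 - 8839239/3512222338 = -673277131036/950056142429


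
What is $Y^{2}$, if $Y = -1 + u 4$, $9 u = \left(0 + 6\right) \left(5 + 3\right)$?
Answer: $\frac{3721}{9} \approx 413.44$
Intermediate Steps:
$u = \frac{16}{3}$ ($u = \frac{\left(0 + 6\right) \left(5 + 3\right)}{9} = \frac{6 \cdot 8}{9} = \frac{1}{9} \cdot 48 = \frac{16}{3} \approx 5.3333$)
$Y = \frac{61}{3}$ ($Y = -1 + \frac{16}{3} \cdot 4 = -1 + \frac{64}{3} = \frac{61}{3} \approx 20.333$)
$Y^{2} = \left(\frac{61}{3}\right)^{2} = \frac{3721}{9}$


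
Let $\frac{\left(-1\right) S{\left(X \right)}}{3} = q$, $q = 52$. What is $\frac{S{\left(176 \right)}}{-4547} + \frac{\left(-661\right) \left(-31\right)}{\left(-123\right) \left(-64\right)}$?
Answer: $\frac{94400609}{35793984} \approx 2.6373$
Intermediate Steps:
$S{\left(X \right)} = -156$ ($S{\left(X \right)} = \left(-3\right) 52 = -156$)
$\frac{S{\left(176 \right)}}{-4547} + \frac{\left(-661\right) \left(-31\right)}{\left(-123\right) \left(-64\right)} = - \frac{156}{-4547} + \frac{\left(-661\right) \left(-31\right)}{\left(-123\right) \left(-64\right)} = \left(-156\right) \left(- \frac{1}{4547}\right) + \frac{20491}{7872} = \frac{156}{4547} + 20491 \cdot \frac{1}{7872} = \frac{156}{4547} + \frac{20491}{7872} = \frac{94400609}{35793984}$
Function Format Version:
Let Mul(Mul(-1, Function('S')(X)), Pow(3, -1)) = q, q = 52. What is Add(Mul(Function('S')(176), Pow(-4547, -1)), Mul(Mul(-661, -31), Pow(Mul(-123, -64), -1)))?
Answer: Rational(94400609, 35793984) ≈ 2.6373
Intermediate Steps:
Function('S')(X) = -156 (Function('S')(X) = Mul(-3, 52) = -156)
Add(Mul(Function('S')(176), Pow(-4547, -1)), Mul(Mul(-661, -31), Pow(Mul(-123, -64), -1))) = Add(Mul(-156, Pow(-4547, -1)), Mul(Mul(-661, -31), Pow(Mul(-123, -64), -1))) = Add(Mul(-156, Rational(-1, 4547)), Mul(20491, Pow(7872, -1))) = Add(Rational(156, 4547), Mul(20491, Rational(1, 7872))) = Add(Rational(156, 4547), Rational(20491, 7872)) = Rational(94400609, 35793984)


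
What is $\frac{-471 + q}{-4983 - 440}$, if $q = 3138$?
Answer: $- \frac{2667}{5423} \approx -0.49179$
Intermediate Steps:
$\frac{-471 + q}{-4983 - 440} = \frac{-471 + 3138}{-4983 - 440} = \frac{2667}{-5423} = 2667 \left(- \frac{1}{5423}\right) = - \frac{2667}{5423}$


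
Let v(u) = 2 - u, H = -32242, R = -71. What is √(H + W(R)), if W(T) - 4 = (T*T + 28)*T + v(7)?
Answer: I*√392142 ≈ 626.21*I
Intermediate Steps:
W(T) = -1 + T*(28 + T²) (W(T) = 4 + ((T*T + 28)*T + (2 - 1*7)) = 4 + ((T² + 28)*T + (2 - 7)) = 4 + ((28 + T²)*T - 5) = 4 + (T*(28 + T²) - 5) = 4 + (-5 + T*(28 + T²)) = -1 + T*(28 + T²))
√(H + W(R)) = √(-32242 + (-1 + (-71)³ + 28*(-71))) = √(-32242 + (-1 - 357911 - 1988)) = √(-32242 - 359900) = √(-392142) = I*√392142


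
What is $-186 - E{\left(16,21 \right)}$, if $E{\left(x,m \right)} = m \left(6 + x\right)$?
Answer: $-648$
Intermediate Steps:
$-186 - E{\left(16,21 \right)} = -186 - 21 \left(6 + 16\right) = -186 - 21 \cdot 22 = -186 - 462 = -648$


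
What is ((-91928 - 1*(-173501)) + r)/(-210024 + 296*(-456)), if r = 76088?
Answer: -157661/345000 ≈ -0.45699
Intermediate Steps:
((-91928 - 1*(-173501)) + r)/(-210024 + 296*(-456)) = ((-91928 - 1*(-173501)) + 76088)/(-210024 + 296*(-456)) = ((-91928 + 173501) + 76088)/(-210024 - 134976) = (81573 + 76088)/(-345000) = 157661*(-1/345000) = -157661/345000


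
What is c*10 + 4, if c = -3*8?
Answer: -236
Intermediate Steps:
c = -24
c*10 + 4 = -24*10 + 4 = -240 + 4 = -236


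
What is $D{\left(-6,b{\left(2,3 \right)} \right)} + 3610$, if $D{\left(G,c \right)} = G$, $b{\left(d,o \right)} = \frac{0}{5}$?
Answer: $3604$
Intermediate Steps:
$b{\left(d,o \right)} = 0$ ($b{\left(d,o \right)} = 0 \cdot \frac{1}{5} = 0$)
$D{\left(-6,b{\left(2,3 \right)} \right)} + 3610 = -6 + 3610 = 3604$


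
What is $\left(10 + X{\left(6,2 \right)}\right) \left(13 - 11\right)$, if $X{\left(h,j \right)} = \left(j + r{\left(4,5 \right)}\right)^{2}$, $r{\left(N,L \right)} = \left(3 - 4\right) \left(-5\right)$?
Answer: $118$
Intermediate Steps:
$r{\left(N,L \right)} = 5$ ($r{\left(N,L \right)} = \left(-1\right) \left(-5\right) = 5$)
$X{\left(h,j \right)} = \left(5 + j\right)^{2}$ ($X{\left(h,j \right)} = \left(j + 5\right)^{2} = \left(5 + j\right)^{2}$)
$\left(10 + X{\left(6,2 \right)}\right) \left(13 - 11\right) = \left(10 + \left(5 + 2\right)^{2}\right) \left(13 - 11\right) = \left(10 + 7^{2}\right) 2 = \left(10 + 49\right) 2 = 59 \cdot 2 = 118$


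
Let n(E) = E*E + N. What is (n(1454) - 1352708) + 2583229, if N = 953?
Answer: 3345590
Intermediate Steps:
n(E) = 953 + E² (n(E) = E*E + 953 = E² + 953 = 953 + E²)
(n(1454) - 1352708) + 2583229 = ((953 + 1454²) - 1352708) + 2583229 = ((953 + 2114116) - 1352708) + 2583229 = (2115069 - 1352708) + 2583229 = 762361 + 2583229 = 3345590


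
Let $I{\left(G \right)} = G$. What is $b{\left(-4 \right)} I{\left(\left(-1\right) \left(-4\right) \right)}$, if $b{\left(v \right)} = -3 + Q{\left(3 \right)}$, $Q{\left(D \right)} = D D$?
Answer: $24$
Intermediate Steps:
$Q{\left(D \right)} = D^{2}$
$b{\left(v \right)} = 6$ ($b{\left(v \right)} = -3 + 3^{2} = -3 + 9 = 6$)
$b{\left(-4 \right)} I{\left(\left(-1\right) \left(-4\right) \right)} = 6 \left(\left(-1\right) \left(-4\right)\right) = 6 \cdot 4 = 24$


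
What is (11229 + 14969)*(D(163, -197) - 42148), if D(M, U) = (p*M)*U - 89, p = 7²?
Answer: -42327479848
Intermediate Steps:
p = 49
D(M, U) = -89 + 49*M*U (D(M, U) = (49*M)*U - 89 = 49*M*U - 89 = -89 + 49*M*U)
(11229 + 14969)*(D(163, -197) - 42148) = (11229 + 14969)*((-89 + 49*163*(-197)) - 42148) = 26198*((-89 - 1573439) - 42148) = 26198*(-1573528 - 42148) = 26198*(-1615676) = -42327479848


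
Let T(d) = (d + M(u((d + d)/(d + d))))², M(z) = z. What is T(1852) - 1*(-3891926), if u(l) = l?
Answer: 7325535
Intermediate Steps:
T(d) = (1 + d)² (T(d) = (d + (d + d)/(d + d))² = (d + (2*d)/((2*d)))² = (d + (2*d)*(1/(2*d)))² = (d + 1)² = (1 + d)²)
T(1852) - 1*(-3891926) = (1 + 1852)² - 1*(-3891926) = 1853² + 3891926 = 3433609 + 3891926 = 7325535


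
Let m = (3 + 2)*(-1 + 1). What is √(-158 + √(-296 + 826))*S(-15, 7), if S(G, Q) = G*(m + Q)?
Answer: -105*I*√(158 - √530) ≈ -1219.9*I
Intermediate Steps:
m = 0 (m = 5*0 = 0)
S(G, Q) = G*Q (S(G, Q) = G*(0 + Q) = G*Q)
√(-158 + √(-296 + 826))*S(-15, 7) = √(-158 + √(-296 + 826))*(-15*7) = √(-158 + √530)*(-105) = -105*√(-158 + √530)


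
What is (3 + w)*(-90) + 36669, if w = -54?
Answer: 41259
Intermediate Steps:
(3 + w)*(-90) + 36669 = (3 - 54)*(-90) + 36669 = -51*(-90) + 36669 = 4590 + 36669 = 41259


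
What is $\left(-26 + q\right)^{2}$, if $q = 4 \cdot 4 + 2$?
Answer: $64$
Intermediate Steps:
$q = 18$ ($q = 16 + 2 = 18$)
$\left(-26 + q\right)^{2} = \left(-26 + 18\right)^{2} = \left(-8\right)^{2} = 64$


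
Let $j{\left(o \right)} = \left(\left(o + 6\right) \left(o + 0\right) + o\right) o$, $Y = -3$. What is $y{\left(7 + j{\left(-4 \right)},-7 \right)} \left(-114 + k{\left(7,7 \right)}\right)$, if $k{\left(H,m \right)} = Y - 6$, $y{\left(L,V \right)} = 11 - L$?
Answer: $5412$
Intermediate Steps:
$j{\left(o \right)} = o \left(o + o \left(6 + o\right)\right)$ ($j{\left(o \right)} = \left(\left(6 + o\right) o + o\right) o = \left(o \left(6 + o\right) + o\right) o = \left(o + o \left(6 + o\right)\right) o = o \left(o + o \left(6 + o\right)\right)$)
$k{\left(H,m \right)} = -9$ ($k{\left(H,m \right)} = -3 - 6 = -9$)
$y{\left(7 + j{\left(-4 \right)},-7 \right)} \left(-114 + k{\left(7,7 \right)}\right) = \left(11 - \left(7 + \left(-4\right)^{2} \left(7 - 4\right)\right)\right) \left(-114 - 9\right) = \left(11 - \left(7 + 16 \cdot 3\right)\right) \left(-123\right) = \left(11 - \left(7 + 48\right)\right) \left(-123\right) = \left(11 - 55\right) \left(-123\right) = \left(-44\right) \left(-123\right) = 5412$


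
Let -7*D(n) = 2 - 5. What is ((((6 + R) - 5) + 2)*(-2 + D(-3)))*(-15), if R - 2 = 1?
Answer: 990/7 ≈ 141.43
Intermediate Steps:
R = 3 (R = 2 + 1 = 3)
D(n) = 3/7 (D(n) = -(2 - 5)/7 = -⅐*(-3) = 3/7)
((((6 + R) - 5) + 2)*(-2 + D(-3)))*(-15) = ((((6 + 3) - 5) + 2)*(-2 + 3/7))*(-15) = (((9 - 5) + 2)*(-11/7))*(-15) = ((4 + 2)*(-11/7))*(-15) = (6*(-11/7))*(-15) = -66/7*(-15) = 990/7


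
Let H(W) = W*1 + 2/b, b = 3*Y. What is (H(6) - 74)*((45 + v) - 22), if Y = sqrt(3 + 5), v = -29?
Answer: 408 - sqrt(2) ≈ 406.59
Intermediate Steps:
Y = 2*sqrt(2) (Y = sqrt(8) = 2*sqrt(2) ≈ 2.8284)
b = 6*sqrt(2) (b = 3*(2*sqrt(2)) = 6*sqrt(2) ≈ 8.4853)
H(W) = W + sqrt(2)/6 (H(W) = W*1 + 2/((6*sqrt(2))) = W + 2*(sqrt(2)/12) = W + sqrt(2)/6)
(H(6) - 74)*((45 + v) - 22) = ((6 + sqrt(2)/6) - 74)*((45 - 29) - 22) = (-68 + sqrt(2)/6)*(16 - 22) = (-68 + sqrt(2)/6)*(-6) = 408 - sqrt(2)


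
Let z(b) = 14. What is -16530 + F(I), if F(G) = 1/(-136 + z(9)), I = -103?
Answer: -2016661/122 ≈ -16530.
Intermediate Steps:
F(G) = -1/122 (F(G) = 1/(-136 + 14) = 1/(-122) = -1/122)
-16530 + F(I) = -16530 - 1/122 = -2016661/122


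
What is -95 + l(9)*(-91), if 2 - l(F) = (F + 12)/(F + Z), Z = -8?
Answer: 1634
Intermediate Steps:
l(F) = 2 - (12 + F)/(-8 + F) (l(F) = 2 - (F + 12)/(F - 8) = 2 - (12 + F)/(-8 + F))
-95 + l(9)*(-91) = -95 + ((-28 + 9)/(-8 + 9))*(-91) = -95 + (-19/1)*(-91) = -95 + (1*(-19))*(-91) = -95 - 19*(-91) = -95 + 1729 = 1634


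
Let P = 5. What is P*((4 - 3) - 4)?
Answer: -15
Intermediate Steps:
P*((4 - 3) - 4) = 5*((4 - 3) - 4) = 5*(1 - 4) = 5*(-3) = -15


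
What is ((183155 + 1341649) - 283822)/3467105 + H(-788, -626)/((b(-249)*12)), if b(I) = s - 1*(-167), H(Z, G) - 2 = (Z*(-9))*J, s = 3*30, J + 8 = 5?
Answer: -34966001641/5346275910 ≈ -6.5403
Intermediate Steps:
J = -3 (J = -8 + 5 = -3)
s = 90
H(Z, G) = 2 + 27*Z (H(Z, G) = 2 + (Z*(-9))*(-3) = 2 - 9*Z*(-3) = 2 + 27*Z)
b(I) = 257 (b(I) = 90 - 1*(-167) = 90 + 167 = 257)
((183155 + 1341649) - 283822)/3467105 + H(-788, -626)/((b(-249)*12)) = ((183155 + 1341649) - 283822)/3467105 + (2 + 27*(-788))/((257*12)) = (1524804 - 283822)*(1/3467105) + (2 - 21276)/3084 = 1240982*(1/3467105) - 21274*1/3084 = 1240982/3467105 - 10637/1542 = -34966001641/5346275910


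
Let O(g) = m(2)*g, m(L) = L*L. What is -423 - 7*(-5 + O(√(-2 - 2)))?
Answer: -388 - 56*I ≈ -388.0 - 56.0*I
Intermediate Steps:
m(L) = L²
O(g) = 4*g (O(g) = 2²*g = 4*g)
-423 - 7*(-5 + O(√(-2 - 2))) = -423 - 7*(-5 + 4*√(-2 - 2)) = -423 - 7*(-5 + 4*√(-4)) = -423 - 7*(-5 + 4*(2*I)) = -423 - 7*(-5 + 8*I) = -423 - (-35 + 56*I) = -423 + (35 - 56*I) = -388 - 56*I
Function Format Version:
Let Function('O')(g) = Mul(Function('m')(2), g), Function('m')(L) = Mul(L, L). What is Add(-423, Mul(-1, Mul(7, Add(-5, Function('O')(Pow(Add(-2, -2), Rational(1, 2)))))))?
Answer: Add(-388, Mul(-56, I)) ≈ Add(-388.00, Mul(-56.000, I))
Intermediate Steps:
Function('m')(L) = Pow(L, 2)
Function('O')(g) = Mul(4, g) (Function('O')(g) = Mul(Pow(2, 2), g) = Mul(4, g))
Add(-423, Mul(-1, Mul(7, Add(-5, Function('O')(Pow(Add(-2, -2), Rational(1, 2))))))) = Add(-423, Mul(-1, Mul(7, Add(-5, Mul(4, Pow(Add(-2, -2), Rational(1, 2))))))) = Add(-423, Mul(-1, Mul(7, Add(-5, Mul(4, Pow(-4, Rational(1, 2))))))) = Add(-423, Mul(-1, Mul(7, Add(-5, Mul(4, Mul(2, I)))))) = Add(-423, Mul(-1, Mul(7, Add(-5, Mul(8, I))))) = Add(-423, Mul(-1, Add(-35, Mul(56, I)))) = Add(-423, Add(35, Mul(-56, I))) = Add(-388, Mul(-56, I))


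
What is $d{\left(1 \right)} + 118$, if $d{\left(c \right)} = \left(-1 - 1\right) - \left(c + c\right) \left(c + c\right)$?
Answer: $112$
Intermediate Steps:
$d{\left(c \right)} = -2 - 4 c^{2}$ ($d{\left(c \right)} = -2 - 2 c 2 c = -2 - 4 c^{2}$)
$d{\left(1 \right)} + 118 = \left(-2 - 4 \cdot 1^{2}\right) + 118 = \left(-2 - 4\right) + 118 = -6 + 118 = 112$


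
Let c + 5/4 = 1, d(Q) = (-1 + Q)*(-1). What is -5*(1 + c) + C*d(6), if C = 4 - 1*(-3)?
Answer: -155/4 ≈ -38.750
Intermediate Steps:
C = 7 (C = 4 + 3 = 7)
d(Q) = 1 - Q
c = -¼ (c = -5/4 + 1 = -¼ ≈ -0.25000)
-5*(1 + c) + C*d(6) = -5*(1 - ¼) + 7*(1 - 1*6) = -5*¾ + 7*(1 - 6) = -15/4 + 7*(-5) = -15/4 - 35 = -155/4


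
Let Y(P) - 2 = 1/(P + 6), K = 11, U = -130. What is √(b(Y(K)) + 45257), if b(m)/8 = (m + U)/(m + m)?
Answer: √2205413/7 ≈ 212.15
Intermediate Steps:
Y(P) = 2 + 1/(6 + P) (Y(P) = 2 + 1/(P + 6) = 2 + 1/(6 + P))
b(m) = 4*(-130 + m)/m (b(m) = 8*((m - 130)/(m + m)) = 8*((-130 + m)/((2*m))) = 8*((-130 + m)*(1/(2*m))) = 8*((-130 + m)/(2*m)) = 4*(-130 + m)/m)
√(b(Y(K)) + 45257) = √((4 - 520*(6 + 11)/(13 + 2*11)) + 45257) = √((4 - 520*17/(13 + 22)) + 45257) = √((4 - 520/((1/17)*35)) + 45257) = √((4 - 520/35/17) + 45257) = √((4 - 520*17/35) + 45257) = √((4 - 1768/7) + 45257) = √(-1740/7 + 45257) = √(315059/7) = √2205413/7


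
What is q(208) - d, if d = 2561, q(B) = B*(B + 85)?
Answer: 58383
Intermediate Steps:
q(B) = B*(85 + B)
q(208) - d = 208*(85 + 208) - 1*2561 = 208*293 - 2561 = 60944 - 2561 = 58383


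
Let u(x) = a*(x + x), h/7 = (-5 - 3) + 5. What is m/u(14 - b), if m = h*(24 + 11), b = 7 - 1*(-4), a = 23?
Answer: -245/46 ≈ -5.3261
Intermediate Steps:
b = 11 (b = 7 + 4 = 11)
h = -21 (h = 7*((-5 - 3) + 5) = 7*(-8 + 5) = 7*(-3) = -21)
u(x) = 46*x (u(x) = 23*(x + x) = 23*(2*x) = 46*x)
m = -735 (m = -21*(24 + 11) = -21*35 = -735)
m/u(14 - b) = -735*1/(46*(14 - 1*11)) = -735*1/(46*(14 - 11)) = -735/(46*3) = -735/138 = -735*1/138 = -245/46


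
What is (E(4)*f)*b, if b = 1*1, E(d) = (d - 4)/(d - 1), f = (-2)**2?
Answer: 0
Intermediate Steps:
f = 4
E(d) = (-4 + d)/(-1 + d)
b = 1
(E(4)*f)*b = (((-4 + 4)/(-1 + 4))*4)*1 = ((0/3)*4)*1 = (((1/3)*0)*4)*1 = (0*4)*1 = 0*1 = 0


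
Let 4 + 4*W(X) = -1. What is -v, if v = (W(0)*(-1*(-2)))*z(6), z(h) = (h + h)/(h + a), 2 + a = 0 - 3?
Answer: 30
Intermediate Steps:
W(X) = -5/4 (W(X) = -1 + (1/4)*(-1) = -1 - 1/4 = -5/4)
a = -5 (a = -2 + (0 - 3) = -2 - 3 = -5)
z(h) = 2*h/(-5 + h) (z(h) = (h + h)/(h - 5) = (2*h)/(-5 + h) = 2*h/(-5 + h))
v = -30 (v = (-(-5)*(-2)/4)*(2*6/(-5 + 6)) = (-5/4*2)*(2*6/1) = -5*6 = -5/2*12 = -30)
-v = -1*(-30) = 30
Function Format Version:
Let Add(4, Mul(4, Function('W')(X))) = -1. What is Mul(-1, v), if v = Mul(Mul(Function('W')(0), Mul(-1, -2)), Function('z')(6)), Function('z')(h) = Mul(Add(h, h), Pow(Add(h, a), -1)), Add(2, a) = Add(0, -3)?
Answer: 30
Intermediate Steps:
Function('W')(X) = Rational(-5, 4) (Function('W')(X) = Add(-1, Mul(Rational(1, 4), -1)) = Add(-1, Rational(-1, 4)) = Rational(-5, 4))
a = -5 (a = Add(-2, Add(0, -3)) = Add(-2, -3) = -5)
Function('z')(h) = Mul(2, h, Pow(Add(-5, h), -1)) (Function('z')(h) = Mul(Add(h, h), Pow(Add(h, -5), -1)) = Mul(Mul(2, h), Pow(Add(-5, h), -1)) = Mul(2, h, Pow(Add(-5, h), -1)))
v = -30 (v = Mul(Mul(Rational(-5, 4), Mul(-1, -2)), Mul(2, 6, Pow(Add(-5, 6), -1))) = Mul(Mul(Rational(-5, 4), 2), Mul(2, 6, Pow(1, -1))) = Mul(Rational(-5, 2), Mul(2, 6, 1)) = Mul(Rational(-5, 2), 12) = -30)
Mul(-1, v) = Mul(-1, -30) = 30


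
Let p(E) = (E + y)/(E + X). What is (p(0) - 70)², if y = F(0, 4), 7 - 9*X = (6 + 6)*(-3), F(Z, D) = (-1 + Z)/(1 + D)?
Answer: 226773481/46225 ≈ 4905.9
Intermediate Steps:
F(Z, D) = (-1 + Z)/(1 + D)
X = 43/9 (X = 7/9 - (6 + 6)*(-3)/9 = 7/9 - 4*(-3)/3 = 7/9 - ⅑*(-36) = 7/9 + 4 = 43/9 ≈ 4.7778)
y = -⅕ (y = (-1 + 0)/(1 + 4) = -1/5 = (⅕)*(-1) = -⅕ ≈ -0.20000)
p(E) = (-⅕ + E)/(43/9 + E) (p(E) = (E - ⅕)/(E + 43/9) = (-⅕ + E)/(43/9 + E))
(p(0) - 70)² = (9*(-1 + 5*0)/(5*(43 + 9*0)) - 70)² = (9*(-1 + 0)/(5*(43 + 0)) - 70)² = ((9/5)*(-1)/43 - 70)² = ((9/5)*(1/43)*(-1) - 70)² = (-9/215 - 70)² = (-15059/215)² = 226773481/46225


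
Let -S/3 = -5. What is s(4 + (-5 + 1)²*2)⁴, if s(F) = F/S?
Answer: 20736/625 ≈ 33.178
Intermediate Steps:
S = 15 (S = -3*(-5) = 15)
s(F) = F/15
s(4 + (-5 + 1)²*2)⁴ = ((4 + (-5 + 1)²*2)/15)⁴ = ((4 + (-4)²*2)/15)⁴ = ((4 + 16*2)/15)⁴ = ((4 + 32)/15)⁴ = ((1/15)*36)⁴ = (12/5)⁴ = 20736/625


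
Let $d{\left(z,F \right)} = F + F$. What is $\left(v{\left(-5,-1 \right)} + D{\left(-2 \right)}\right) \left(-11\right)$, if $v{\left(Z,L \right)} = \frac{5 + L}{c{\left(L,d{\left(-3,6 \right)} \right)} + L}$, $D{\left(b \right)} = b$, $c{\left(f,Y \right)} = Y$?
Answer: $18$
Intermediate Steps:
$d{\left(z,F \right)} = 2 F$
$v{\left(Z,L \right)} = \frac{5 + L}{12 + L}$ ($v{\left(Z,L \right)} = \frac{5 + L}{2 \cdot 6 + L} = \frac{5 + L}{12 + L}$)
$\left(v{\left(-5,-1 \right)} + D{\left(-2 \right)}\right) \left(-11\right) = \left(\frac{5 - 1}{12 - 1} - 2\right) \left(-11\right) = \left(\frac{1}{11} \cdot 4 - 2\right) \left(-11\right) = \left(\frac{4}{11} - 2\right) \left(-11\right) = \left(- \frac{18}{11}\right) \left(-11\right) = 18$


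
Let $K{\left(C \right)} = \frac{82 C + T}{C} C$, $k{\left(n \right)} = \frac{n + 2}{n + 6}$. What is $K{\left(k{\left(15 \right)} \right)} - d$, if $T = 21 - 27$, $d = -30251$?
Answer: $\frac{636539}{21} \approx 30311.0$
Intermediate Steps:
$k{\left(n \right)} = \frac{2 + n}{6 + n}$
$T = -6$
$K{\left(C \right)} = -6 + 82 C$ ($K{\left(C \right)} = \frac{82 C - 6}{C} C = \frac{-6 + 82 C}{C} C = -6 + 82 C$)
$K{\left(k{\left(15 \right)} \right)} - d = \left(-6 + 82 \frac{2 + 15}{6 + 15}\right) - -30251 = \left(-6 + 82 \cdot \frac{1}{21} \cdot 17\right) + 30251 = \left(-6 + 82 \cdot \frac{17}{21}\right) + 30251 = \left(-6 + \frac{1394}{21}\right) + 30251 = \frac{1268}{21} + 30251 = \frac{636539}{21}$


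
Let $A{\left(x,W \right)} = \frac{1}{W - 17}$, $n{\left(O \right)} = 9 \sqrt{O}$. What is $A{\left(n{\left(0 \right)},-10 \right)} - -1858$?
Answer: $\frac{50165}{27} \approx 1858.0$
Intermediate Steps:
$A{\left(x,W \right)} = \frac{1}{-17 + W}$
$A{\left(n{\left(0 \right)},-10 \right)} - -1858 = \frac{1}{-17 - 10} - -1858 = \frac{1}{-27} + 1858 = - \frac{1}{27} + 1858 = \frac{50165}{27}$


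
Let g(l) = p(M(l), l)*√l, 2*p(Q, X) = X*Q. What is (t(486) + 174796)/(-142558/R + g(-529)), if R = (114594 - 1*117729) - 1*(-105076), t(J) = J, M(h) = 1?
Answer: -10189146220327984/1538384225800059065 + 44324985554008958428*I/1538384225800059065 ≈ -0.0066233 + 28.813*I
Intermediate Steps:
p(Q, X) = Q*X/2 (p(Q, X) = (X*Q)/2 = (Q*X)/2 = Q*X/2)
g(l) = l^(3/2)/2 (g(l) = ((½)*1*l)*√l = (l/2)*√l = l^(3/2)/2)
R = 101941 (R = (114594 - 117729) + 105076 = -3135 + 105076 = 101941)
(t(486) + 174796)/(-142558/R + g(-529)) = (486 + 174796)/(-142558/101941 + (-529)^(3/2)/2) = 175282/(-142558*1/101941 + (-12167*I)/2) = 175282/(-142558/101941 - 12167*I/2) = 175282*(41567869924*(-142558/101941 + 12167*I/2)/1538384225800059065) = 7286099376018568*(-142558/101941 + 12167*I/2)/1538384225800059065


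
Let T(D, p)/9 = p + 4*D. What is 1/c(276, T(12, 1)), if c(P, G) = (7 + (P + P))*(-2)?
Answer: -1/1118 ≈ -0.00089445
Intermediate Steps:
T(D, p) = 9*p + 36*D (T(D, p) = 9*(p + 4*D) = 9*p + 36*D)
c(P, G) = -14 - 4*P (c(P, G) = (7 + 2*P)*(-2) = -14 - 4*P)
1/c(276, T(12, 1)) = 1/(-14 - 4*276) = 1/(-14 - 1104) = 1/(-1118) = -1/1118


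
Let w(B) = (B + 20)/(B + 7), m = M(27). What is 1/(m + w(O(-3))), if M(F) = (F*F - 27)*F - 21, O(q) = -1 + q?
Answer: 3/56815 ≈ 5.2803e-5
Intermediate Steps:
M(F) = -21 + F*(-27 + F²) (M(F) = (F² - 27)*F - 21 = (-27 + F²)*F - 21 = F*(-27 + F²) - 21 = -21 + F*(-27 + F²))
m = 18933 (m = -21 + 27³ - 27*27 = -21 + 19683 - 729 = 18933)
w(B) = (20 + B)/(7 + B)
1/(m + w(O(-3))) = 1/(18933 + (20 + (-1 - 3))/(7 + (-1 - 3))) = 1/(18933 + (20 - 4)/(7 - 4)) = 1/(18933 + 16/3) = 1/(56815/3) = 3/56815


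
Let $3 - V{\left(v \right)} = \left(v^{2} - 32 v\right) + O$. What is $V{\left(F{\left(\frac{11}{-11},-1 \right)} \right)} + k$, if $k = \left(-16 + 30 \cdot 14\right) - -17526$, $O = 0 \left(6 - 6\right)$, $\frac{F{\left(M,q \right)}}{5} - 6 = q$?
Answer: $18108$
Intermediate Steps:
$F{\left(M,q \right)} = 30 + 5 q$
$O = 0$ ($O = 0 \cdot 0 = 0$)
$k = 17930$ ($k = \left(-16 + 420\right) + 17526 = 404 + 17526 = 17930$)
$V{\left(v \right)} = 3 - v^{2} + 32 v$ ($V{\left(v \right)} = 3 - \left(\left(v^{2} - 32 v\right) + 0\right) = 3 - \left(v^{2} - 32 v\right) = 3 - v^{2} + 32 v$)
$V{\left(F{\left(\frac{11}{-11},-1 \right)} \right)} + k = \left(3 - \left(30 + 5 \left(-1\right)\right)^{2} + 32 \left(30 + 5 \left(-1\right)\right)\right) + 17930 = \left(3 - \left(30 - 5\right)^{2} + 32 \left(30 - 5\right)\right) + 17930 = \left(3 - 25^{2} + 32 \cdot 25\right) + 17930 = \left(3 - 625 + 800\right) + 17930 = 178 + 17930 = 18108$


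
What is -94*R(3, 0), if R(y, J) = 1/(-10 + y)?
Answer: 94/7 ≈ 13.429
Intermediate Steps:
-94*R(3, 0) = -94/(-10 + 3) = -94/(-7) = -94*(-⅐) = 94/7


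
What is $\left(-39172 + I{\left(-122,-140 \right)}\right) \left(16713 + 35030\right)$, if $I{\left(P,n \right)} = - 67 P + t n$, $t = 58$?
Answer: $-2024082674$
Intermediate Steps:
$I{\left(P,n \right)} = - 67 P + 58 n$
$\left(-39172 + I{\left(-122,-140 \right)}\right) \left(16713 + 35030\right) = \left(-39172 + \left(\left(-67\right) \left(-122\right) + 58 \left(-140\right)\right)\right) \left(16713 + 35030\right) = \left(-39172 + \left(8174 - 8120\right)\right) 51743 = \left(-39172 + 54\right) 51743 = \left(-39118\right) 51743 = -2024082674$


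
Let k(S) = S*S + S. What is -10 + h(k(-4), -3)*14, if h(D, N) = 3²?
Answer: 116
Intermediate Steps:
k(S) = S + S² (k(S) = S² + S = S + S²)
h(D, N) = 9
-10 + h(k(-4), -3)*14 = -10 + 9*14 = -10 + 126 = 116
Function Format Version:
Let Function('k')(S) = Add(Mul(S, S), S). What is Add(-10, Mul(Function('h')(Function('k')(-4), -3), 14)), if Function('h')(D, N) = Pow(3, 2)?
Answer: 116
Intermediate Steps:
Function('k')(S) = Add(S, Pow(S, 2)) (Function('k')(S) = Add(Pow(S, 2), S) = Add(S, Pow(S, 2)))
Function('h')(D, N) = 9
Add(-10, Mul(Function('h')(Function('k')(-4), -3), 14)) = Add(-10, Mul(9, 14)) = Add(-10, 126) = 116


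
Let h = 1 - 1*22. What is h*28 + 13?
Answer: -575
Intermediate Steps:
h = -21 (h = 1 - 22 = -21)
h*28 + 13 = -21*28 + 13 = -588 + 13 = -575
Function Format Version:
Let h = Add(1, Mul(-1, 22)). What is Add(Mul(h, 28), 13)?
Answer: -575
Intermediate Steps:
h = -21 (h = Add(1, -22) = -21)
Add(Mul(h, 28), 13) = Add(Mul(-21, 28), 13) = Add(-588, 13) = -575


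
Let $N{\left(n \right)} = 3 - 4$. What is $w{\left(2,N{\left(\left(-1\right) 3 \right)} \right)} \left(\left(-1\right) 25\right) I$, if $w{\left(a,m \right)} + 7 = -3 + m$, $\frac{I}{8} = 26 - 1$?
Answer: $55000$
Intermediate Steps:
$N{\left(n \right)} = -1$
$I = 200$ ($I = 8 \left(26 - 1\right) = 8 \cdot 25 = 200$)
$w{\left(a,m \right)} = -10 + m$ ($w{\left(a,m \right)} = -7 + \left(-3 + m\right) = -10 + m$)
$w{\left(2,N{\left(\left(-1\right) 3 \right)} \right)} \left(\left(-1\right) 25\right) I = \left(-10 - 1\right) \left(\left(-1\right) 25\right) 200 = \left(-11\right) \left(-25\right) 200 = 275 \cdot 200 = 55000$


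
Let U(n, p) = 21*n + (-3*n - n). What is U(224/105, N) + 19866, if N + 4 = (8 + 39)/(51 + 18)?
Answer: 298534/15 ≈ 19902.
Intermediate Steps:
N = -229/69 (N = -4 + (8 + 39)/(51 + 18) = -4 + 47/69 = -229/69 ≈ -3.3188)
U(n, p) = 17*n (U(n, p) = 21*n - 4*n = 17*n)
U(224/105, N) + 19866 = 17*(224/105) + 19866 = 17*(224*(1/105)) + 19866 = 17*(32/15) + 19866 = 544/15 + 19866 = 298534/15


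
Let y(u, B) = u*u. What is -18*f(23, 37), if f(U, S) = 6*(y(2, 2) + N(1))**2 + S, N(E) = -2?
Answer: -1098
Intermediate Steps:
y(u, B) = u**2
f(U, S) = 24 + S (f(U, S) = 6*(2**2 - 2)**2 + S = 6*(4 - 2)**2 + S = 6*2**2 + S = 6*4 + S = 24 + S)
-18*f(23, 37) = -18*(24 + 37) = -18*61 = -1098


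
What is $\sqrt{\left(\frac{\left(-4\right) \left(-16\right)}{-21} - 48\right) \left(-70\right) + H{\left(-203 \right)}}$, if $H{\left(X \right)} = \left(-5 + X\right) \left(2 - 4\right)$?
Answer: $\frac{8 \sqrt{561}}{3} \approx 63.161$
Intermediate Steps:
$H{\left(X \right)} = 10 - 2 X$ ($H{\left(X \right)} = \left(-5 + X\right) \left(2 - 4\right) = \left(-5 + X\right) \left(-2\right) = 10 - 2 X$)
$\sqrt{\left(\frac{\left(-4\right) \left(-16\right)}{-21} - 48\right) \left(-70\right) + H{\left(-203 \right)}} = \sqrt{\left(\frac{\left(-4\right) \left(-16\right)}{-21} - 48\right) \left(-70\right) + \left(10 - -406\right)} = \sqrt{\left(64 \left(- \frac{1}{21}\right) - 48\right) \left(-70\right) + \left(10 + 406\right)} = \sqrt{\left(- \frac{64}{21} - 48\right) \left(-70\right) + 416} = \sqrt{\left(- \frac{1072}{21}\right) \left(-70\right) + 416} = \sqrt{\frac{10720}{3} + 416} = \sqrt{\frac{11968}{3}} = \frac{8 \sqrt{561}}{3}$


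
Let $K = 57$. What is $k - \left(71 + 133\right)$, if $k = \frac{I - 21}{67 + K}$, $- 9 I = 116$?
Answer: $- \frac{227969}{1116} \approx -204.27$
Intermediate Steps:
$I = - \frac{116}{9}$ ($I = \left(- \frac{1}{9}\right) 116 = - \frac{116}{9} \approx -12.889$)
$k = - \frac{305}{1116}$ ($k = \frac{- \frac{116}{9} - 21}{67 + 57} = - \frac{305}{9 \cdot 124} = \left(- \frac{305}{9}\right) \frac{1}{124} = - \frac{305}{1116} \approx -0.2733$)
$k - \left(71 + 133\right) = - \frac{305}{1116} - \left(71 + 133\right) = - \frac{305}{1116} - 204 = - \frac{227969}{1116}$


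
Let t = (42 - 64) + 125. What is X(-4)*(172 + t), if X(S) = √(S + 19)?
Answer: 275*√15 ≈ 1065.1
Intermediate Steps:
t = 103 (t = -22 + 125 = 103)
X(S) = √(19 + S)
X(-4)*(172 + t) = √(19 - 4)*(172 + 103) = √15*275 = 275*√15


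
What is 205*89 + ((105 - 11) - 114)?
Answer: 18225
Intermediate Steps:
205*89 + ((105 - 11) - 114) = 18245 + (94 - 114) = 18245 - 20 = 18225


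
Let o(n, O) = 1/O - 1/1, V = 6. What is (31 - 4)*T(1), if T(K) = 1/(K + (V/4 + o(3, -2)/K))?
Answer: 27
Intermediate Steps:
o(n, O) = -1 + 1/O (o(n, O) = 1/O - 1*1 = 1/O - 1 = -1 + 1/O)
T(K) = 1/(3/2 + K - 3/(2*K)) (T(K) = 1/(K + (6/4 + ((1 - 1*(-2))/(-2))/K)) = 1/(K + (6*(¼) + (-(1 + 2)/2)/K)) = 1/(K + (3/2 + (-½*3)/K)) = 1/(K + (3/2 - 3/(2*K))) = 1/(3/2 + K - 3/(2*K)))
(31 - 4)*T(1) = (31 - 4)*(2*1/(-3 + 2*1² + 3*1)) = 27*(2*1/(-3 + 2*1 + 3)) = 27*(2*1/(-3 + 2 + 3)) = 27*(2*1/2) = 27*(2*1*(½)) = 27*1 = 27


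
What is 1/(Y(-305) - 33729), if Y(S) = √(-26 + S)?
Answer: -33729/1137645772 - I*√331/1137645772 ≈ -2.9648e-5 - 1.5992e-8*I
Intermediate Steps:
1/(Y(-305) - 33729) = 1/(√(-26 - 305) - 33729) = 1/(√(-331) - 33729) = 1/(I*√331 - 33729) = 1/(-33729 + I*√331)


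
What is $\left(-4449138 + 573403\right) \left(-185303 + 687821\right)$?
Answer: $-1947626600730$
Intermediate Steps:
$\left(-4449138 + 573403\right) \left(-185303 + 687821\right) = \left(-3875735\right) 502518 = -1947626600730$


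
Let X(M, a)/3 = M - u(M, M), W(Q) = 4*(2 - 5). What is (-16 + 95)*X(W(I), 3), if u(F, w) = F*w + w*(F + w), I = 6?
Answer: -105228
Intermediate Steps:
W(Q) = -12 (W(Q) = 4*(-3) = -12)
X(M, a) = -9*M**2 + 3*M (X(M, a) = 3*(M - M*(M + 2*M)) = 3*(M - M*3*M) = 3*(M - 3*M**2) = -9*M**2 + 3*M)
(-16 + 95)*X(W(I), 3) = (-16 + 95)*(3*(-12)*(1 - 3*(-12))) = 79*(3*(-12)*(1 + 36)) = 79*(3*(-12)*37) = 79*(-1332) = -105228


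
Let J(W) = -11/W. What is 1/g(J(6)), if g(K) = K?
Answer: -6/11 ≈ -0.54545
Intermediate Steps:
1/g(J(6)) = 1/(-11/6) = -6/11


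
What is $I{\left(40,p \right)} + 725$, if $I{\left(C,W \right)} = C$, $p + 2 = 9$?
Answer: $765$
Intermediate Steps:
$p = 7$ ($p = -2 + 9 = 7$)
$I{\left(40,p \right)} + 725 = 40 + 725 = 765$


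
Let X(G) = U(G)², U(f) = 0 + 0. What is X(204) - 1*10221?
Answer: -10221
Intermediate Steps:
U(f) = 0
X(G) = 0 (X(G) = 0² = 0)
X(204) - 1*10221 = 0 - 1*10221 = 0 - 10221 = -10221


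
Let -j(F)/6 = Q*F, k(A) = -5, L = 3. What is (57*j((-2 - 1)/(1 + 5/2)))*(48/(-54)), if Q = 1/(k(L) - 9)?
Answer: 912/49 ≈ 18.612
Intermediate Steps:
Q = -1/14 (Q = 1/(-5 - 9) = 1/(-14) = -1/14 ≈ -0.071429)
j(F) = 3*F/7 (j(F) = -(-3)*F/7 = 3*F/7)
(57*j((-2 - 1)/(1 + 5/2)))*(48/(-54)) = (57*(3*((-2 - 1)/(1 + 5/2))/7))*(48/(-54)) = (57*(3*(-3/(1 + 5*(½)))/7))*(48*(-1/54)) = (57*(3*(-3/(1 + 5/2))/7))*(-8/9) = (57*(3*(-3/7/2)/7))*(-8/9) = (57*(3*(-3*2/7)/7))*(-8/9) = (57*((3/7)*(-6/7)))*(-8/9) = (57*(-18/49))*(-8/9) = -1026/49*(-8/9) = 912/49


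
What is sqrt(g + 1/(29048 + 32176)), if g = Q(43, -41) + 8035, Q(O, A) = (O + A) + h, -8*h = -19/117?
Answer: sqrt(318203673253310)/198978 ≈ 89.649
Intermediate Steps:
h = 19/936 (h = -(-19)/(8*117) = -1/8*(-19/117) = 19/936 ≈ 0.020299)
Q(O, A) = 19/936 + A + O (Q(O, A) = (O + A) + 19/936 = (A + O) + 19/936 = 19/936 + A + O)
g = 7522651/936 (g = (19/936 - 41 + 43) + 8035 = 1891/936 + 8035 = 7522651/936 ≈ 8037.0)
sqrt(g + 1/(29048 + 32176)) = sqrt(7522651/936 + 1/(29048 + 32176)) = sqrt(7522651/936 + 1/61224) = sqrt(4797570685/596934) = sqrt(318203673253310)/198978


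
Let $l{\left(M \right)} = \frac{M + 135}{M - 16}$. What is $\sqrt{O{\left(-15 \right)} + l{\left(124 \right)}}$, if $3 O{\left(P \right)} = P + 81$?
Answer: $\frac{\sqrt{7905}}{18} \approx 4.9394$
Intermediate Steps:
$l{\left(M \right)} = \frac{135 + M}{-16 + M}$
$O{\left(P \right)} = 27 + \frac{P}{3}$ ($O{\left(P \right)} = \frac{P + 81}{3} = \frac{81 + P}{3} = 27 + \frac{P}{3}$)
$\sqrt{O{\left(-15 \right)} + l{\left(124 \right)}} = \sqrt{\left(27 + \frac{1}{3} \left(-15\right)\right) + \frac{135 + 124}{-16 + 124}} = \sqrt{\left(27 - 5\right) + \frac{1}{108} \cdot 259} = \sqrt{22 + \frac{1}{108} \cdot 259} = \sqrt{22 + \frac{259}{108}} = \sqrt{\frac{2635}{108}} = \frac{\sqrt{7905}}{18}$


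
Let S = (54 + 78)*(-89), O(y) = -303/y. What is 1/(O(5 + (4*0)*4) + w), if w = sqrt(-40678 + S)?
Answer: -1515/1402459 - 25*I*sqrt(52426)/1402459 ≈ -0.0010802 - 0.0040815*I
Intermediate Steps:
S = -11748 (S = 132*(-89) = -11748)
w = I*sqrt(52426) (w = sqrt(-40678 - 11748) = sqrt(-52426) = I*sqrt(52426) ≈ 228.97*I)
1/(O(5 + (4*0)*4) + w) = 1/(-303/(5 + (4*0)*4) + I*sqrt(52426)) = 1/(-303/(5 + 0*4) + I*sqrt(52426)) = 1/(-303/(5 + 0) + I*sqrt(52426)) = 1/(-303/5 + I*sqrt(52426))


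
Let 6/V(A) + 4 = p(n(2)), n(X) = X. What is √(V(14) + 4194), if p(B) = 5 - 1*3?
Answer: √4191 ≈ 64.738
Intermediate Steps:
p(B) = 2 (p(B) = 5 - 3 = 2)
V(A) = -3 (V(A) = 6/(-4 + 2) = 6/(-2) = 6*(-½) = -3)
√(V(14) + 4194) = √(-3 + 4194) = √4191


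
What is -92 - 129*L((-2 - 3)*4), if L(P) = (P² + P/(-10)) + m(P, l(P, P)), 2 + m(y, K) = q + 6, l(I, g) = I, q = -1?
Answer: -52337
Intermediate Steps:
m(y, K) = 3 (m(y, K) = -2 + (-1 + 6) = -2 + 5 = 3)
L(P) = 3 + P² - P/10 (L(P) = (P² + P/(-10)) + 3 = (P² - P/10) + 3 = 3 + P² - P/10)
-92 - 129*L((-2 - 3)*4) = -92 - 129*(3 + ((-2 - 3)*4)² - (-2 - 3)*4/10) = -92 - 129*(3 + (-5*4)² - (-1)*4/2) = -92 - 129*(3 + (-20)² - ⅒*(-20)) = -92 - 129*(3 + 400 + 2) = -92 - 129*405 = -92 - 52245 = -52337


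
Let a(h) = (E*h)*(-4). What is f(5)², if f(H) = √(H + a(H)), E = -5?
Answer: 105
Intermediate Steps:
a(h) = 20*h (a(h) = -5*h*(-4) = 20*h)
f(H) = √21*√H (f(H) = √(H + 20*H) = √(21*H) = √21*√H)
f(5)² = (√21*√5)² = (√105)² = 105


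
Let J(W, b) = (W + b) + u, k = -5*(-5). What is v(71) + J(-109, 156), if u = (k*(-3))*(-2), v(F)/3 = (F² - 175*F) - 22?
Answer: -22021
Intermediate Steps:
k = 25
v(F) = -66 - 525*F + 3*F² (v(F) = 3*((F² - 175*F) - 22) = 3*(-22 + F² - 175*F) = -66 - 525*F + 3*F²)
u = 150 (u = (25*(-3))*(-2) = -75*(-2) = 150)
J(W, b) = 150 + W + b (J(W, b) = (W + b) + 150 = 150 + W + b)
v(71) + J(-109, 156) = (-66 - 525*71 + 3*71²) + (150 - 109 + 156) = (-66 - 37275 + 3*5041) + 197 = (-66 - 37275 + 15123) + 197 = -22218 + 197 = -22021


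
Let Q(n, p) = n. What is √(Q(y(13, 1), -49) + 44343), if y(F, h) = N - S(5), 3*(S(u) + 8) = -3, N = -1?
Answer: √44351 ≈ 210.60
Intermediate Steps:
S(u) = -9 (S(u) = -8 + (⅓)*(-3) = -8 - 1 = -9)
y(F, h) = 8 (y(F, h) = -1 - 1*(-9) = -1 + 9 = 8)
√(Q(y(13, 1), -49) + 44343) = √(8 + 44343) = √44351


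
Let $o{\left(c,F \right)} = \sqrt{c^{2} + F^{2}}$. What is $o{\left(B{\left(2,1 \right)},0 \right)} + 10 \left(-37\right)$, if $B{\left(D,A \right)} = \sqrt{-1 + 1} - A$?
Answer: $-369$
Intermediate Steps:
$B{\left(D,A \right)} = - A$ ($B{\left(D,A \right)} = \sqrt{0} - A = 0 - A = - A$)
$o{\left(c,F \right)} = \sqrt{F^{2} + c^{2}}$
$o{\left(B{\left(2,1 \right)},0 \right)} + 10 \left(-37\right) = \sqrt{0^{2} + \left(\left(-1\right) 1\right)^{2}} + 10 \left(-37\right) = \sqrt{0 + \left(-1\right)^{2}} - 370 = \sqrt{0 + 1} - 370 = \sqrt{1} - 370 = 1 - 370 = -369$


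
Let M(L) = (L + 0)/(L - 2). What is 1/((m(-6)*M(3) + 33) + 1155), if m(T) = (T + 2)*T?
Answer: 1/1260 ≈ 0.00079365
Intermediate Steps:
M(L) = L/(-2 + L)
m(T) = T*(2 + T) (m(T) = (2 + T)*T = T*(2 + T))
1/((m(-6)*M(3) + 33) + 1155) = 1/(((-6*(2 - 6))*(3/(-2 + 3)) + 33) + 1155) = 1/(((-6*(-4))*(3/1) + 33) + 1155) = 1/((24*(3*1) + 33) + 1155) = 1/((24*3 + 33) + 1155) = 1/((72 + 33) + 1155) = 1/(105 + 1155) = 1/1260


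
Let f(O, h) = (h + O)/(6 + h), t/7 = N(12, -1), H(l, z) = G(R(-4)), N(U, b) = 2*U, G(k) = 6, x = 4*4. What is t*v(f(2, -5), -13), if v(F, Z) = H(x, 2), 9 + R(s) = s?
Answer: 1008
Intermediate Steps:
R(s) = -9 + s
x = 16
H(l, z) = 6
t = 168 (t = 7*(2*12) = 7*24 = 168)
f(O, h) = (O + h)/(6 + h)
v(F, Z) = 6
t*v(f(2, -5), -13) = 168*6 = 1008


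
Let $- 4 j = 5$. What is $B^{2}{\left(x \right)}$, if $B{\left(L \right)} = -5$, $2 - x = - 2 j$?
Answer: $25$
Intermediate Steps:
$j = - \frac{5}{4}$ ($j = \left(- \frac{1}{4}\right) 5 = - \frac{5}{4} \approx -1.25$)
$x = - \frac{1}{2}$ ($x = 2 - \left(-2\right) \left(- \frac{5}{4}\right) = 2 - \frac{5}{2} = - \frac{1}{2} \approx -0.5$)
$B^{2}{\left(x \right)} = \left(-5\right)^{2} = 25$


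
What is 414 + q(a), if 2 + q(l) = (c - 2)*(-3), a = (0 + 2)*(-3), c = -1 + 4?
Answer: 409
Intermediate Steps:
c = 3
a = -6 (a = 2*(-3) = -6)
q(l) = -5 (q(l) = -2 + (3 - 2)*(-3) = -2 + 1*(-3) = -2 - 3 = -5)
414 + q(a) = 414 - 5 = 409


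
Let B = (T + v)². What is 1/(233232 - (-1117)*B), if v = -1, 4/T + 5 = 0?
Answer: 25/5921277 ≈ 4.2221e-6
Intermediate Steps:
T = -⅘ (T = 4/(-5 + 0) = 4/(-5) = 4*(-⅕) = -⅘ ≈ -0.80000)
B = 81/25 (B = (-⅘ - 1)² = (-9/5)² = 81/25 ≈ 3.2400)
1/(233232 - (-1117)*B) = 1/(233232 - (-1117)*81/25) = 1/(233232 - 1117*(-81/25)) = 1/(233232 + 90477/25) = 1/(5921277/25) = 25/5921277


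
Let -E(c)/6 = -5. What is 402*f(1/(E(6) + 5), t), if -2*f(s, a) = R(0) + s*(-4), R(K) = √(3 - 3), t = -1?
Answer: 804/35 ≈ 22.971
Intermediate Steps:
E(c) = 30 (E(c) = -6*(-5) = 30)
R(K) = 0 (R(K) = √0 = 0)
f(s, a) = 2*s (f(s, a) = -(0 + s*(-4))/2 = -(0 - 4*s)/2 = -(-2)*s = 2*s)
402*f(1/(E(6) + 5), t) = 402*(2/(30 + 5)) = 402*(2/35) = 804/35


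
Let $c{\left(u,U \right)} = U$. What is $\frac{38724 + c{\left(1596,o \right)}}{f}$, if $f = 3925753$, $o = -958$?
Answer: $\frac{37766}{3925753} \approx 0.0096201$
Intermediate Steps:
$\frac{38724 + c{\left(1596,o \right)}}{f} = \frac{38724 - 958}{3925753} = 37766 \cdot \frac{1}{3925753} = \frac{37766}{3925753}$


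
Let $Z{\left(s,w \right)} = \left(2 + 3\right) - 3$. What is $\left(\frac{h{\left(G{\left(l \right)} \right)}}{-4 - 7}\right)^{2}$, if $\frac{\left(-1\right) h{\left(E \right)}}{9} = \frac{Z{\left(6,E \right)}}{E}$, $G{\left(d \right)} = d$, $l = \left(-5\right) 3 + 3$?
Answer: $\frac{9}{484} \approx 0.018595$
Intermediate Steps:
$l = -12$ ($l = -15 + 3 = -12$)
$Z{\left(s,w \right)} = 2$ ($Z{\left(s,w \right)} = 5 - 3 = 2$)
$h{\left(E \right)} = - \frac{18}{E}$ ($h{\left(E \right)} = - 9 \frac{2}{E} = - \frac{18}{E}$)
$\left(\frac{h{\left(G{\left(l \right)} \right)}}{-4 - 7}\right)^{2} = \left(\frac{\left(-18\right) \frac{1}{-12}}{-4 - 7}\right)^{2} = \left(\frac{\left(-18\right) \left(- \frac{1}{12}\right)}{-11}\right)^{2} = \left(\left(- \frac{1}{11}\right) \frac{3}{2}\right)^{2} = \left(- \frac{3}{22}\right)^{2} = \frac{9}{484}$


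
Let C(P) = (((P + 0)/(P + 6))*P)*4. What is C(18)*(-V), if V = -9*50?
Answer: 24300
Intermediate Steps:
C(P) = 4*P**2/(6 + P) (C(P) = ((P/(6 + P))*P)*4 = (P**2/(6 + P))*4 = 4*P**2/(6 + P))
V = -450
C(18)*(-V) = (4*18**2/(6 + 18))*(-1*(-450)) = (4*324/24)*450 = (4*324*(1/24))*450 = 54*450 = 24300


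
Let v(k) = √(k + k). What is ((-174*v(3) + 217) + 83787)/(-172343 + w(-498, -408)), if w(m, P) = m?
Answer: -84004/172841 + 174*√6/172841 ≈ -0.48355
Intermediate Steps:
v(k) = √2*√k (v(k) = √(2*k) = √2*√k)
((-174*v(3) + 217) + 83787)/(-172343 + w(-498, -408)) = ((-174*√2*√3 + 217) + 83787)/(-172343 - 498) = ((-174*√6 + 217) + 83787)/(-172841) = ((217 - 174*√6) + 83787)*(-1/172841) = (84004 - 174*√6)*(-1/172841) = -84004/172841 + 174*√6/172841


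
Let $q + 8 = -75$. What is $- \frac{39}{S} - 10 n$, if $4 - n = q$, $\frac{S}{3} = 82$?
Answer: $- \frac{71353}{82} \approx -870.16$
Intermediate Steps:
$S = 246$ ($S = 3 \cdot 82 = 246$)
$q = -83$ ($q = -8 - 75 = -83$)
$n = 87$ ($n = 4 - -83 = 4 + 83 = 87$)
$- \frac{39}{S} - 10 n = - \frac{39}{246} - 870 = \left(-39\right) \frac{1}{246} - 870 = - \frac{13}{82} - 870 = - \frac{71353}{82}$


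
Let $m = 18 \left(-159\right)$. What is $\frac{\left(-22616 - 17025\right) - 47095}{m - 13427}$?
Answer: $\frac{6672}{1253} \approx 5.3248$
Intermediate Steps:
$m = -2862$
$\frac{\left(-22616 - 17025\right) - 47095}{m - 13427} = \frac{\left(-22616 - 17025\right) - 47095}{-2862 - 13427} = \frac{-39641 - 47095}{-16289} = \left(-86736\right) \left(- \frac{1}{16289}\right) = \frac{6672}{1253}$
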